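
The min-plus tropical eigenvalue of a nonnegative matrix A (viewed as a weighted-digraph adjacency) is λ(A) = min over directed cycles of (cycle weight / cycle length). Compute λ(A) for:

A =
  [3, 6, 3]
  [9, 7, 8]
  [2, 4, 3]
λ(A) = 5/2

Enumerate directed cycles and compute their means (weight / length). Sample:
  cycle 0 → 0: weight = 3, length = 1, mean = 3/1 ≈ 3.000
  cycle 1 → 1: weight = 7, length = 1, mean = 7/1 ≈ 7.000
  cycle 2 → 2: weight = 3, length = 1, mean = 3/1 ≈ 3.000
  cycle 0 → 1 → 0: weight = 15, length = 2, mean = 15/2 ≈ 7.500
  cycle 0 → 2 → 0: weight = 5, length = 2, mean = 5/2 ≈ 2.500
  cycle 1 → 0 → 1: weight = 15, length = 2, mean = 15/2 ≈ 7.500
Minimum mean = 2.500, attained e.g. along the cycle 0 → 2 → 0 with weight 5 and length 2. So λ(A) = 5/2 = 5/2.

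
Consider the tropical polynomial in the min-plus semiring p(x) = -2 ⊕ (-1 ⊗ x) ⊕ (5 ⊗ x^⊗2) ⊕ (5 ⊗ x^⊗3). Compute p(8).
p(8) = -2

A tropical monomial a ⊗ x^⊗i evaluates to a + i · x. Evaluating each term at x = 8:
  Term 0 contributes -2 + 0 · 8 = -2
  Term 1 contributes -1 + 1 · 8 = 7
  Term 2 contributes 5 + 2 · 8 = 21
  Term 3 contributes 5 + 3 · 8 = 29
p(8) = ⊕ of these = min[-2, 7, 21, 29] = -2.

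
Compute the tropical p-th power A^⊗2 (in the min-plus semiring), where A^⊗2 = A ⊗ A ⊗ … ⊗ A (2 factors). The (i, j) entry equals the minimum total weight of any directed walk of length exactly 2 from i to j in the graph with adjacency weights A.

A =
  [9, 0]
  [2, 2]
A^⊗2 =
  [2, 2]
  [4, 2]

Each entry (A^⊗2)_ij equals the minimum over all length-2 walks i = v_0 → v_1 → … → v_2 = j of Σ_t A[v_t][v_{t+1}]. For example, for (i, j) = (0, 1) we minimise over 2 possible intermediate vertex sequences; the minimum is 2, attained along the walk 0 → 1 → 1.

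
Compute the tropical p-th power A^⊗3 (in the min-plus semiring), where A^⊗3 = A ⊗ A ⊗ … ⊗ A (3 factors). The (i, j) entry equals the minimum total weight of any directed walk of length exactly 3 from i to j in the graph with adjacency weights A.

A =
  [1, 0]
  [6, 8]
A^⊗3 =
  [3, 2]
  [8, 7]

Each entry (A^⊗3)_ij equals the minimum over all length-3 walks i = v_0 → v_1 → … → v_3 = j of Σ_t A[v_t][v_{t+1}]. For example, for (i, j) = (0, 1) we minimise over 4 possible intermediate vertex sequences; the minimum is 2, attained along the walk 0 → 0 → 0 → 1.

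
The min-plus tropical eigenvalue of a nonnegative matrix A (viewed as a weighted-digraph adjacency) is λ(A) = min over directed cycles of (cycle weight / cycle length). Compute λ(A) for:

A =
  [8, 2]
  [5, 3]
λ(A) = 3

Enumerate directed cycles and compute their means (weight / length). Sample:
  cycle 0 → 0: weight = 8, length = 1, mean = 8/1 ≈ 8.000
  cycle 1 → 1: weight = 3, length = 1, mean = 3/1 ≈ 3.000
  cycle 0 → 1 → 0: weight = 7, length = 2, mean = 7/2 ≈ 3.500
  cycle 1 → 0 → 1: weight = 7, length = 2, mean = 7/2 ≈ 3.500
Minimum mean = 3.000, attained e.g. along the cycle 1 → 1 with weight 3 and length 1. So λ(A) = 3/1 = 3.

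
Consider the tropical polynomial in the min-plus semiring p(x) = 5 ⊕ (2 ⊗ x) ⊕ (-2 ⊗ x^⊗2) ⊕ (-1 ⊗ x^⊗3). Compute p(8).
p(8) = 5

A tropical monomial a ⊗ x^⊗i evaluates to a + i · x. Evaluating each term at x = 8:
  Term 0 contributes 5 + 0 · 8 = 5
  Term 1 contributes 2 + 1 · 8 = 10
  Term 2 contributes -2 + 2 · 8 = 14
  Term 3 contributes -1 + 3 · 8 = 23
p(8) = ⊕ of these = min[5, 10, 14, 23] = 5.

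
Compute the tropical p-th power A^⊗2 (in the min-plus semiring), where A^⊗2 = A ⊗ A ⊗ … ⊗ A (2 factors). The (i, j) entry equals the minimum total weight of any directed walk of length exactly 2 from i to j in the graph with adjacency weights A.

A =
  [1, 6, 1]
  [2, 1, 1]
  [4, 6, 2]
A^⊗2 =
  [2, 7, 2]
  [3, 2, 2]
  [5, 7, 4]

Each entry (A^⊗2)_ij equals the minimum over all length-2 walks i = v_0 → v_1 → … → v_2 = j of Σ_t A[v_t][v_{t+1}]. For example, for (i, j) = (0, 2) we minimise over 3 possible intermediate vertex sequences; the minimum is 2, attained along the walk 0 → 0 → 2.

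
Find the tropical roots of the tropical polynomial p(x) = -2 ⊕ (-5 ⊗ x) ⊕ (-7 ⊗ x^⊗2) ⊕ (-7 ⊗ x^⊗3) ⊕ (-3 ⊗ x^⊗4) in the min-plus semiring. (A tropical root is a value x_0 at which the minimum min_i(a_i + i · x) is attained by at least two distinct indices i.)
Roots: {-4, 0, 2, 3}

Each tropical root is a break point of the lower envelope of the lines y = a_i + i · x (there are 5 lines, with slopes 0, 1, ..., 4). Only the lines that attain the minimum somewhere contribute to roots; other lines are dominated. Here the surviving (envelope) indices are i = 4, i = 3, i = 2, i = 1, i = 0.
Intersections between consecutive envelope lines give the roots: for adjacent envelope indices i < j the intersection is x = (a_i − a_j) / (j − i). Reading off the sorted break points: {-4, 0, 2, 3}.
Verification: at each break x_0, at least two indices attain the minimum of min_i(a_i + i · x_0).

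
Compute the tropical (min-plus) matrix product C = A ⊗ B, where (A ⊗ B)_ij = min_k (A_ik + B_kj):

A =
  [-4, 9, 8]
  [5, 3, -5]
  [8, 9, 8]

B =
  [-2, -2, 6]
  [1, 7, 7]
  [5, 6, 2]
A ⊗ B =
  [-6, -6, 2]
  [0, 1, -3]
  [6, 6, 10]

Apply the min-plus product entry-by-entry:
  C[0][0] = min over k of (A[0][0] + B[0][0] = -4 + -2 = -6, A[0][1] + B[1][0] = 9 + 1 = 10, A[0][2] + B[2][0] = 8 + 5 = 13) = -6 (attained at k = 0)
  C[0][1] = min over k of (A[0][0] + B[0][1] = -4 + -2 = -6, A[0][1] + B[1][1] = 9 + 7 = 16, A[0][2] + B[2][1] = 8 + 6 = 14) = -6 (attained at k = 0)
  C[0][2] = min over k of (A[0][0] + B[0][2] = -4 + 6 = 2, A[0][1] + B[1][2] = 9 + 7 = 16, A[0][2] + B[2][2] = 8 + 2 = 10) = 2 (attained at k = 0)
  C[1][0] = min over k of (A[1][0] + B[0][0] = 5 + -2 = 3, A[1][1] + B[1][0] = 3 + 1 = 4, A[1][2] + B[2][0] = -5 + 5 = 0) = 0 (attained at k = 2)
  C[1][1] = min over k of (A[1][0] + B[0][1] = 5 + -2 = 3, A[1][1] + B[1][1] = 3 + 7 = 10, A[1][2] + B[2][1] = -5 + 6 = 1) = 1 (attained at k = 2)
  C[1][2] = min over k of (A[1][0] + B[0][2] = 5 + 6 = 11, A[1][1] + B[1][2] = 3 + 7 = 10, A[1][2] + B[2][2] = -5 + 2 = -3) = -3 (attained at k = 2)
  C[2][0] = min over k of (A[2][0] + B[0][0] = 8 + -2 = 6, A[2][1] + B[1][0] = 9 + 1 = 10, A[2][2] + B[2][0] = 8 + 5 = 13) = 6 (attained at k = 0)
  C[2][1] = min over k of (A[2][0] + B[0][1] = 8 + -2 = 6, A[2][1] + B[1][1] = 9 + 7 = 16, A[2][2] + B[2][1] = 8 + 6 = 14) = 6 (attained at k = 0)
  C[2][2] = min over k of (A[2][0] + B[0][2] = 8 + 6 = 14, A[2][1] + B[1][2] = 9 + 7 = 16, A[2][2] + B[2][2] = 8 + 2 = 10) = 10 (attained at k = 2)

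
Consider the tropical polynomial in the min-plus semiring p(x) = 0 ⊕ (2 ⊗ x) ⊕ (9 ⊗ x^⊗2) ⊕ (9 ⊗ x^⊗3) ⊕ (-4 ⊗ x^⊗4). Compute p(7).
p(7) = 0

A tropical monomial a ⊗ x^⊗i evaluates to a + i · x. Evaluating each term at x = 7:
  Term 0 contributes 0 + 0 · 7 = 0
  Term 1 contributes 2 + 1 · 7 = 9
  Term 2 contributes 9 + 2 · 7 = 23
  Term 3 contributes 9 + 3 · 7 = 30
  Term 4 contributes -4 + 4 · 7 = 24
p(7) = ⊕ of these = min[0, 9, 23, 30, 24] = 0.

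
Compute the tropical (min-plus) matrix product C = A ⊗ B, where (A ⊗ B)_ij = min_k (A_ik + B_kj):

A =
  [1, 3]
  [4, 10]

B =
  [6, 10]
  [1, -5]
A ⊗ B =
  [4, -2]
  [10, 5]

Apply the min-plus product entry-by-entry:
  C[0][0] = min over k of (A[0][0] + B[0][0] = 1 + 6 = 7, A[0][1] + B[1][0] = 3 + 1 = 4) = 4 (attained at k = 1)
  C[0][1] = min over k of (A[0][0] + B[0][1] = 1 + 10 = 11, A[0][1] + B[1][1] = 3 + -5 = -2) = -2 (attained at k = 1)
  C[1][0] = min over k of (A[1][0] + B[0][0] = 4 + 6 = 10, A[1][1] + B[1][0] = 10 + 1 = 11) = 10 (attained at k = 0)
  C[1][1] = min over k of (A[1][0] + B[0][1] = 4 + 10 = 14, A[1][1] + B[1][1] = 10 + -5 = 5) = 5 (attained at k = 1)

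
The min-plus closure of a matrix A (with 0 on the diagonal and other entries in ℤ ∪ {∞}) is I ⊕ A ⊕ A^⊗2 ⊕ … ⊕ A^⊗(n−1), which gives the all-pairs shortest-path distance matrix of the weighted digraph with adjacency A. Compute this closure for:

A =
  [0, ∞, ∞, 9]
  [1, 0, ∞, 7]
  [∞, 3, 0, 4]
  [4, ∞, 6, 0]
Closure =
  [0, 18, 15, 9]
  [1, 0, 13, 7]
  [4, 3, 0, 4]
  [4, 9, 6, 0]

This is the Floyd-Warshall all-pairs shortest-path computation. For each intermediate vertex k = 0, 1, …, 3, update dist[i][j] ← min(dist[i][j], dist[i][k] + dist[k][j]). The final matrix gives, for each (i, j), the minimum total weight of any directed path from i to j (possibly empty when i = j).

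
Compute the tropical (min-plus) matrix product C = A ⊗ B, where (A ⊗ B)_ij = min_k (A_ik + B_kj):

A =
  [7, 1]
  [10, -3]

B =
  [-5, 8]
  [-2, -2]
A ⊗ B =
  [-1, -1]
  [-5, -5]

Apply the min-plus product entry-by-entry:
  C[0][0] = min over k of (A[0][0] + B[0][0] = 7 + -5 = 2, A[0][1] + B[1][0] = 1 + -2 = -1) = -1 (attained at k = 1)
  C[0][1] = min over k of (A[0][0] + B[0][1] = 7 + 8 = 15, A[0][1] + B[1][1] = 1 + -2 = -1) = -1 (attained at k = 1)
  C[1][0] = min over k of (A[1][0] + B[0][0] = 10 + -5 = 5, A[1][1] + B[1][0] = -3 + -2 = -5) = -5 (attained at k = 1)
  C[1][1] = min over k of (A[1][0] + B[0][1] = 10 + 8 = 18, A[1][1] + B[1][1] = -3 + -2 = -5) = -5 (attained at k = 1)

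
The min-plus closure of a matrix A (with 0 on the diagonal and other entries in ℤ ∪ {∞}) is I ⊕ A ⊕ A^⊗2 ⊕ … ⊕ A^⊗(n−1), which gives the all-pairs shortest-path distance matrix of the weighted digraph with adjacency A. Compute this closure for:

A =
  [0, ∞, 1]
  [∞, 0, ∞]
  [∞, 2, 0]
Closure =
  [0, 3, 1]
  [∞, 0, ∞]
  [∞, 2, 0]

This is the Floyd-Warshall all-pairs shortest-path computation. For each intermediate vertex k = 0, 1, …, 2, update dist[i][j] ← min(dist[i][j], dist[i][k] + dist[k][j]). The final matrix gives, for each (i, j), the minimum total weight of any directed path from i to j (possibly empty when i = j).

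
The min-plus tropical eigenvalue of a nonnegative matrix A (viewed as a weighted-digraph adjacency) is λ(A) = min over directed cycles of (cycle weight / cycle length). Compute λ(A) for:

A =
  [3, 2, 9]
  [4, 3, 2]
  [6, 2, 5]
λ(A) = 2

Enumerate directed cycles and compute their means (weight / length). Sample:
  cycle 0 → 0: weight = 3, length = 1, mean = 3/1 ≈ 3.000
  cycle 1 → 1: weight = 3, length = 1, mean = 3/1 ≈ 3.000
  cycle 2 → 2: weight = 5, length = 1, mean = 5/1 ≈ 5.000
  cycle 0 → 1 → 0: weight = 6, length = 2, mean = 6/2 ≈ 3.000
  cycle 0 → 2 → 0: weight = 15, length = 2, mean = 15/2 ≈ 7.500
  cycle 1 → 0 → 1: weight = 6, length = 2, mean = 6/2 ≈ 3.000
Minimum mean = 2.000, attained e.g. along the cycle 1 → 2 → 1 with weight 4 and length 2. So λ(A) = 4/2 = 2.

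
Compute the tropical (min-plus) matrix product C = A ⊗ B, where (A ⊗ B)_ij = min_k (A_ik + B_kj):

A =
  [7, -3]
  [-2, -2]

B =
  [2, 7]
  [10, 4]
A ⊗ B =
  [7, 1]
  [0, 2]

Apply the min-plus product entry-by-entry:
  C[0][0] = min over k of (A[0][0] + B[0][0] = 7 + 2 = 9, A[0][1] + B[1][0] = -3 + 10 = 7) = 7 (attained at k = 1)
  C[0][1] = min over k of (A[0][0] + B[0][1] = 7 + 7 = 14, A[0][1] + B[1][1] = -3 + 4 = 1) = 1 (attained at k = 1)
  C[1][0] = min over k of (A[1][0] + B[0][0] = -2 + 2 = 0, A[1][1] + B[1][0] = -2 + 10 = 8) = 0 (attained at k = 0)
  C[1][1] = min over k of (A[1][0] + B[0][1] = -2 + 7 = 5, A[1][1] + B[1][1] = -2 + 4 = 2) = 2 (attained at k = 1)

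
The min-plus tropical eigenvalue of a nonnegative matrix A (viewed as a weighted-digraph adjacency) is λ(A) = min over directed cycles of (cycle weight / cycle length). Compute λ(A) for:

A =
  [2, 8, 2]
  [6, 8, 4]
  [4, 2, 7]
λ(A) = 2

Enumerate directed cycles and compute their means (weight / length). Sample:
  cycle 0 → 0: weight = 2, length = 1, mean = 2/1 ≈ 2.000
  cycle 1 → 1: weight = 8, length = 1, mean = 8/1 ≈ 8.000
  cycle 2 → 2: weight = 7, length = 1, mean = 7/1 ≈ 7.000
  cycle 0 → 1 → 0: weight = 14, length = 2, mean = 14/2 ≈ 7.000
  cycle 0 → 2 → 0: weight = 6, length = 2, mean = 6/2 ≈ 3.000
  cycle 1 → 0 → 1: weight = 14, length = 2, mean = 14/2 ≈ 7.000
Minimum mean = 2.000, attained e.g. along the cycle 0 → 0 with weight 2 and length 1. So λ(A) = 2/1 = 2.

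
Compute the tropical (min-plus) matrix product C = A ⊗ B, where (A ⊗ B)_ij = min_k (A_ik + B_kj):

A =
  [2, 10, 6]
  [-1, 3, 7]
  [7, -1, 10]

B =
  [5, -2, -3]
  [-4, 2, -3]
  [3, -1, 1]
A ⊗ B =
  [6, 0, -1]
  [-1, -3, -4]
  [-5, 1, -4]

Apply the min-plus product entry-by-entry:
  C[0][0] = min over k of (A[0][0] + B[0][0] = 2 + 5 = 7, A[0][1] + B[1][0] = 10 + -4 = 6, A[0][2] + B[2][0] = 6 + 3 = 9) = 6 (attained at k = 1)
  C[0][1] = min over k of (A[0][0] + B[0][1] = 2 + -2 = 0, A[0][1] + B[1][1] = 10 + 2 = 12, A[0][2] + B[2][1] = 6 + -1 = 5) = 0 (attained at k = 0)
  C[0][2] = min over k of (A[0][0] + B[0][2] = 2 + -3 = -1, A[0][1] + B[1][2] = 10 + -3 = 7, A[0][2] + B[2][2] = 6 + 1 = 7) = -1 (attained at k = 0)
  C[1][0] = min over k of (A[1][0] + B[0][0] = -1 + 5 = 4, A[1][1] + B[1][0] = 3 + -4 = -1, A[1][2] + B[2][0] = 7 + 3 = 10) = -1 (attained at k = 1)
  C[1][1] = min over k of (A[1][0] + B[0][1] = -1 + -2 = -3, A[1][1] + B[1][1] = 3 + 2 = 5, A[1][2] + B[2][1] = 7 + -1 = 6) = -3 (attained at k = 0)
  C[1][2] = min over k of (A[1][0] + B[0][2] = -1 + -3 = -4, A[1][1] + B[1][2] = 3 + -3 = 0, A[1][2] + B[2][2] = 7 + 1 = 8) = -4 (attained at k = 0)
  C[2][0] = min over k of (A[2][0] + B[0][0] = 7 + 5 = 12, A[2][1] + B[1][0] = -1 + -4 = -5, A[2][2] + B[2][0] = 10 + 3 = 13) = -5 (attained at k = 1)
  C[2][1] = min over k of (A[2][0] + B[0][1] = 7 + -2 = 5, A[2][1] + B[1][1] = -1 + 2 = 1, A[2][2] + B[2][1] = 10 + -1 = 9) = 1 (attained at k = 1)
  C[2][2] = min over k of (A[2][0] + B[0][2] = 7 + -3 = 4, A[2][1] + B[1][2] = -1 + -3 = -4, A[2][2] + B[2][2] = 10 + 1 = 11) = -4 (attained at k = 1)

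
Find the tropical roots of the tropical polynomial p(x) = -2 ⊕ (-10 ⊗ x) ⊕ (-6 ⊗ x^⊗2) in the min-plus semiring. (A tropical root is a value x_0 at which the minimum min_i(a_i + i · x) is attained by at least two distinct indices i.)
Roots: {-4, 8}

Each tropical root is a break point of the lower envelope of the lines y = a_i + i · x (there are 3 lines, with slopes 0, 1, ..., 2). Only the lines that attain the minimum somewhere contribute to roots; other lines are dominated. Here the surviving (envelope) indices are i = 2, i = 1, i = 0.
Intersections between consecutive envelope lines give the roots: for adjacent envelope indices i < j the intersection is x = (a_i − a_j) / (j − i). Reading off the sorted break points: {-4, 8}.
Verification: at each break x_0, at least two indices attain the minimum of min_i(a_i + i · x_0).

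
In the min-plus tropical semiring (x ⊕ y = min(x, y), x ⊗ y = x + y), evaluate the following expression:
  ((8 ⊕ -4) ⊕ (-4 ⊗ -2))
((8 ⊕ -4) ⊕ (-4 ⊗ -2)) = -6

Expand innermost to outermost. Recall ⊕ takes the minimum of its arguments and ⊗ takes their sum. Working out the expression ((8 ⊕ -4) ⊕ (-4 ⊗ -2)) gives -6.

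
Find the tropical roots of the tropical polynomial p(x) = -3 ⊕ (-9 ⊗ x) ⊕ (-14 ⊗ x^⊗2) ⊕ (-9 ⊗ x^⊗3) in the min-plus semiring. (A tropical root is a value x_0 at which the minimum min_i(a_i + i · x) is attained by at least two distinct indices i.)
Roots: {-5, 5, 6}

Each tropical root is a break point of the lower envelope of the lines y = a_i + i · x (there are 4 lines, with slopes 0, 1, ..., 3). Only the lines that attain the minimum somewhere contribute to roots; other lines are dominated. Here the surviving (envelope) indices are i = 3, i = 2, i = 1, i = 0.
Intersections between consecutive envelope lines give the roots: for adjacent envelope indices i < j the intersection is x = (a_i − a_j) / (j − i). Reading off the sorted break points: {-5, 5, 6}.
Verification: at each break x_0, at least two indices attain the minimum of min_i(a_i + i · x_0).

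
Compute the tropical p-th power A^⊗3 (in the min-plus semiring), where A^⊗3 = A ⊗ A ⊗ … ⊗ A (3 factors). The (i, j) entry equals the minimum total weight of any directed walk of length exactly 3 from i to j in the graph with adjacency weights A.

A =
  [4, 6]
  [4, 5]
A^⊗3 =
  [12, 14]
  [12, 14]

Each entry (A^⊗3)_ij equals the minimum over all length-3 walks i = v_0 → v_1 → … → v_3 = j of Σ_t A[v_t][v_{t+1}]. For example, for (i, j) = (0, 1) we minimise over 4 possible intermediate vertex sequences; the minimum is 14, attained along the walk 0 → 0 → 0 → 1.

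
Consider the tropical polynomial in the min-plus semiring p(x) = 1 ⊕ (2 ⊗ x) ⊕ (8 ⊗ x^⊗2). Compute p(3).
p(3) = 1

A tropical monomial a ⊗ x^⊗i evaluates to a + i · x. Evaluating each term at x = 3:
  Term 0 contributes 1 + 0 · 3 = 1
  Term 1 contributes 2 + 1 · 3 = 5
  Term 2 contributes 8 + 2 · 3 = 14
p(3) = ⊕ of these = min[1, 5, 14] = 1.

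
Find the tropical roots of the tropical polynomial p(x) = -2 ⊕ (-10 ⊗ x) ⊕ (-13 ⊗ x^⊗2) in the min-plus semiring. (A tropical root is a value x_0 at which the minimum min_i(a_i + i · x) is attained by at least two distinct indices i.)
Roots: {3, 8}

Each tropical root is a break point of the lower envelope of the lines y = a_i + i · x (there are 3 lines, with slopes 0, 1, ..., 2). Only the lines that attain the minimum somewhere contribute to roots; other lines are dominated. Here the surviving (envelope) indices are i = 2, i = 1, i = 0.
Intersections between consecutive envelope lines give the roots: for adjacent envelope indices i < j the intersection is x = (a_i − a_j) / (j − i). Reading off the sorted break points: {3, 8}.
Verification: at each break x_0, at least two indices attain the minimum of min_i(a_i + i · x_0).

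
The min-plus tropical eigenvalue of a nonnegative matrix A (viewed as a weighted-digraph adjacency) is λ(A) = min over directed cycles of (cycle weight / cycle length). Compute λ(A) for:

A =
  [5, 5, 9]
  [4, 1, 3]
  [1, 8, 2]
λ(A) = 1

Enumerate directed cycles and compute their means (weight / length). Sample:
  cycle 0 → 0: weight = 5, length = 1, mean = 5/1 ≈ 5.000
  cycle 1 → 1: weight = 1, length = 1, mean = 1/1 ≈ 1.000
  cycle 2 → 2: weight = 2, length = 1, mean = 2/1 ≈ 2.000
  cycle 0 → 1 → 0: weight = 9, length = 2, mean = 9/2 ≈ 4.500
  cycle 0 → 2 → 0: weight = 10, length = 2, mean = 10/2 ≈ 5.000
  cycle 1 → 0 → 1: weight = 9, length = 2, mean = 9/2 ≈ 4.500
Minimum mean = 1.000, attained e.g. along the cycle 1 → 1 with weight 1 and length 1. So λ(A) = 1/1 = 1.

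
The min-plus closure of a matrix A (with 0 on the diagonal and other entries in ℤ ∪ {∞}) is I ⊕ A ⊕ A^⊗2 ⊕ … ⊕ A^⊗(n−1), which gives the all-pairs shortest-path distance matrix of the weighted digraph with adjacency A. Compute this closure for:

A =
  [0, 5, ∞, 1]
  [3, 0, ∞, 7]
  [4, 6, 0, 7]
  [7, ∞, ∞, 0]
Closure =
  [0, 5, ∞, 1]
  [3, 0, ∞, 4]
  [4, 6, 0, 5]
  [7, 12, ∞, 0]

This is the Floyd-Warshall all-pairs shortest-path computation. For each intermediate vertex k = 0, 1, …, 3, update dist[i][j] ← min(dist[i][j], dist[i][k] + dist[k][j]). The final matrix gives, for each (i, j), the minimum total weight of any directed path from i to j (possibly empty when i = j).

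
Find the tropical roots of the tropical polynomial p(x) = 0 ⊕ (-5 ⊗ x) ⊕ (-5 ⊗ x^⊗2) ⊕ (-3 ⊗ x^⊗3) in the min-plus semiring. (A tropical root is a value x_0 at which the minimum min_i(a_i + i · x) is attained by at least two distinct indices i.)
Roots: {-2, 0, 5}

Each tropical root is a break point of the lower envelope of the lines y = a_i + i · x (there are 4 lines, with slopes 0, 1, ..., 3). Only the lines that attain the minimum somewhere contribute to roots; other lines are dominated. Here the surviving (envelope) indices are i = 3, i = 2, i = 1, i = 0.
Intersections between consecutive envelope lines give the roots: for adjacent envelope indices i < j the intersection is x = (a_i − a_j) / (j − i). Reading off the sorted break points: {-2, 0, 5}.
Verification: at each break x_0, at least two indices attain the minimum of min_i(a_i + i · x_0).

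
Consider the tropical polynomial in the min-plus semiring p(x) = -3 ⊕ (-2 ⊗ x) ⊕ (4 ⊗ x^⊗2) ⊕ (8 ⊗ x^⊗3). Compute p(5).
p(5) = -3

A tropical monomial a ⊗ x^⊗i evaluates to a + i · x. Evaluating each term at x = 5:
  Term 0 contributes -3 + 0 · 5 = -3
  Term 1 contributes -2 + 1 · 5 = 3
  Term 2 contributes 4 + 2 · 5 = 14
  Term 3 contributes 8 + 3 · 5 = 23
p(5) = ⊕ of these = min[-3, 3, 14, 23] = -3.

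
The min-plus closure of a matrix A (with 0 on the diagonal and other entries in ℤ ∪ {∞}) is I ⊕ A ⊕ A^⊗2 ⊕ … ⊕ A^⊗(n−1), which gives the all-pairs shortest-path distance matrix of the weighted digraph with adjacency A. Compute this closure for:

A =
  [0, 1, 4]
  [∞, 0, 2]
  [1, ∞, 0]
Closure =
  [0, 1, 3]
  [3, 0, 2]
  [1, 2, 0]

This is the Floyd-Warshall all-pairs shortest-path computation. For each intermediate vertex k = 0, 1, …, 2, update dist[i][j] ← min(dist[i][j], dist[i][k] + dist[k][j]). The final matrix gives, for each (i, j), the minimum total weight of any directed path from i to j (possibly empty when i = j).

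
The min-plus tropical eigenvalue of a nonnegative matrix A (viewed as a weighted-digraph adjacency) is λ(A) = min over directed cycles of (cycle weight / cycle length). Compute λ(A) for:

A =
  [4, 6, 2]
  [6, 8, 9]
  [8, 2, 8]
λ(A) = 10/3

Enumerate directed cycles and compute their means (weight / length). Sample:
  cycle 0 → 0: weight = 4, length = 1, mean = 4/1 ≈ 4.000
  cycle 1 → 1: weight = 8, length = 1, mean = 8/1 ≈ 8.000
  cycle 2 → 2: weight = 8, length = 1, mean = 8/1 ≈ 8.000
  cycle 0 → 1 → 0: weight = 12, length = 2, mean = 12/2 ≈ 6.000
  cycle 0 → 2 → 0: weight = 10, length = 2, mean = 10/2 ≈ 5.000
  cycle 1 → 0 → 1: weight = 12, length = 2, mean = 12/2 ≈ 6.000
Minimum mean = 3.333, attained e.g. along the cycle 0 → 2 → 1 → 0 with weight 10 and length 3. So λ(A) = 10/3 = 10/3.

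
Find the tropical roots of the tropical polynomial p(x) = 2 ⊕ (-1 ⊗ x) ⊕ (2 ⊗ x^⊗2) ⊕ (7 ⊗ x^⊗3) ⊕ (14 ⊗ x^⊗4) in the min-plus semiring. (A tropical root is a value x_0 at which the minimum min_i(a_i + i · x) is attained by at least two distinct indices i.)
Roots: {-7, -5, -3, 3}

Each tropical root is a break point of the lower envelope of the lines y = a_i + i · x (there are 5 lines, with slopes 0, 1, ..., 4). Only the lines that attain the minimum somewhere contribute to roots; other lines are dominated. Here the surviving (envelope) indices are i = 4, i = 3, i = 2, i = 1, i = 0.
Intersections between consecutive envelope lines give the roots: for adjacent envelope indices i < j the intersection is x = (a_i − a_j) / (j − i). Reading off the sorted break points: {-7, -5, -3, 3}.
Verification: at each break x_0, at least two indices attain the minimum of min_i(a_i + i · x_0).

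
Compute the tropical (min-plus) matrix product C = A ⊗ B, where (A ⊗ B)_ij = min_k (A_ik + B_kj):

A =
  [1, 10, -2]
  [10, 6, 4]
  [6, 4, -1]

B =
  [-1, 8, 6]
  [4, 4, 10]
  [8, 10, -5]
A ⊗ B =
  [0, 8, -7]
  [9, 10, -1]
  [5, 8, -6]

Apply the min-plus product entry-by-entry:
  C[0][0] = min over k of (A[0][0] + B[0][0] = 1 + -1 = 0, A[0][1] + B[1][0] = 10 + 4 = 14, A[0][2] + B[2][0] = -2 + 8 = 6) = 0 (attained at k = 0)
  C[0][1] = min over k of (A[0][0] + B[0][1] = 1 + 8 = 9, A[0][1] + B[1][1] = 10 + 4 = 14, A[0][2] + B[2][1] = -2 + 10 = 8) = 8 (attained at k = 2)
  C[0][2] = min over k of (A[0][0] + B[0][2] = 1 + 6 = 7, A[0][1] + B[1][2] = 10 + 10 = 20, A[0][2] + B[2][2] = -2 + -5 = -7) = -7 (attained at k = 2)
  C[1][0] = min over k of (A[1][0] + B[0][0] = 10 + -1 = 9, A[1][1] + B[1][0] = 6 + 4 = 10, A[1][2] + B[2][0] = 4 + 8 = 12) = 9 (attained at k = 0)
  C[1][1] = min over k of (A[1][0] + B[0][1] = 10 + 8 = 18, A[1][1] + B[1][1] = 6 + 4 = 10, A[1][2] + B[2][1] = 4 + 10 = 14) = 10 (attained at k = 1)
  C[1][2] = min over k of (A[1][0] + B[0][2] = 10 + 6 = 16, A[1][1] + B[1][2] = 6 + 10 = 16, A[1][2] + B[2][2] = 4 + -5 = -1) = -1 (attained at k = 2)
  C[2][0] = min over k of (A[2][0] + B[0][0] = 6 + -1 = 5, A[2][1] + B[1][0] = 4 + 4 = 8, A[2][2] + B[2][0] = -1 + 8 = 7) = 5 (attained at k = 0)
  C[2][1] = min over k of (A[2][0] + B[0][1] = 6 + 8 = 14, A[2][1] + B[1][1] = 4 + 4 = 8, A[2][2] + B[2][1] = -1 + 10 = 9) = 8 (attained at k = 1)
  C[2][2] = min over k of (A[2][0] + B[0][2] = 6 + 6 = 12, A[2][1] + B[1][2] = 4 + 10 = 14, A[2][2] + B[2][2] = -1 + -5 = -6) = -6 (attained at k = 2)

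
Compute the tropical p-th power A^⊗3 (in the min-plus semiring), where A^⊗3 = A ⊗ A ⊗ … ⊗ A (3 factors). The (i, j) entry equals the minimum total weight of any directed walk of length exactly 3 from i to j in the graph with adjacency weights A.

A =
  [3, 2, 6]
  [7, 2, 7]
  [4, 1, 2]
A^⊗3 =
  [9, 6, 10]
  [11, 6, 11]
  [8, 5, 6]

Each entry (A^⊗3)_ij equals the minimum over all length-3 walks i = v_0 → v_1 → … → v_3 = j of Σ_t A[v_t][v_{t+1}]. For example, for (i, j) = (0, 2) we minimise over 9 possible intermediate vertex sequences; the minimum is 10, attained along the walk 0 → 2 → 2 → 2.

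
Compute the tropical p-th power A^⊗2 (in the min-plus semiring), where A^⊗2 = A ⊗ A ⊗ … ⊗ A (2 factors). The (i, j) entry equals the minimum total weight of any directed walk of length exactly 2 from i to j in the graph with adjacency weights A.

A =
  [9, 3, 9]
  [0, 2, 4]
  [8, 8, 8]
A^⊗2 =
  [3, 5, 7]
  [2, 3, 6]
  [8, 10, 12]

Each entry (A^⊗2)_ij equals the minimum over all length-2 walks i = v_0 → v_1 → … → v_2 = j of Σ_t A[v_t][v_{t+1}]. For example, for (i, j) = (0, 2) we minimise over 3 possible intermediate vertex sequences; the minimum is 7, attained along the walk 0 → 1 → 2.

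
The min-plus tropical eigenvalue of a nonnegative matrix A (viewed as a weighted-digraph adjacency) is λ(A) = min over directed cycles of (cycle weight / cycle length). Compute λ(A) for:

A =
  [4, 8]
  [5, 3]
λ(A) = 3

Enumerate directed cycles and compute their means (weight / length). Sample:
  cycle 0 → 0: weight = 4, length = 1, mean = 4/1 ≈ 4.000
  cycle 1 → 1: weight = 3, length = 1, mean = 3/1 ≈ 3.000
  cycle 0 → 1 → 0: weight = 13, length = 2, mean = 13/2 ≈ 6.500
  cycle 1 → 0 → 1: weight = 13, length = 2, mean = 13/2 ≈ 6.500
Minimum mean = 3.000, attained e.g. along the cycle 1 → 1 with weight 3 and length 1. So λ(A) = 3/1 = 3.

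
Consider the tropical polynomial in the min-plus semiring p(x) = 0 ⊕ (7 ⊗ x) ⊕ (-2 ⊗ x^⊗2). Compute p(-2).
p(-2) = -6

A tropical monomial a ⊗ x^⊗i evaluates to a + i · x. Evaluating each term at x = -2:
  Term 0 contributes 0 + 0 · -2 = 0
  Term 1 contributes 7 + 1 · -2 = 5
  Term 2 contributes -2 + 2 · -2 = -6
p(-2) = ⊕ of these = min[0, 5, -6] = -6.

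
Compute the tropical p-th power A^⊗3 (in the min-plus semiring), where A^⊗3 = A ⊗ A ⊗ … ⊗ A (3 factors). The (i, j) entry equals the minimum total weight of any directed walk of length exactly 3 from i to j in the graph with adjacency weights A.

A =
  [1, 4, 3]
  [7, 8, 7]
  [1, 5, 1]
A^⊗3 =
  [3, 6, 5]
  [9, 12, 9]
  [3, 6, 3]

Each entry (A^⊗3)_ij equals the minimum over all length-3 walks i = v_0 → v_1 → … → v_3 = j of Σ_t A[v_t][v_{t+1}]. For example, for (i, j) = (0, 2) we minimise over 9 possible intermediate vertex sequences; the minimum is 5, attained along the walk 0 → 0 → 0 → 2.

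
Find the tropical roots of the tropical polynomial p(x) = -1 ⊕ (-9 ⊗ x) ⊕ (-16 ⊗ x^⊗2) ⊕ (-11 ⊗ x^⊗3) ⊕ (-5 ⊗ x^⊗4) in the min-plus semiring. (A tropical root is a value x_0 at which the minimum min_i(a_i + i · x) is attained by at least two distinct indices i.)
Roots: {-6, -5, 7, 8}

Each tropical root is a break point of the lower envelope of the lines y = a_i + i · x (there are 5 lines, with slopes 0, 1, ..., 4). Only the lines that attain the minimum somewhere contribute to roots; other lines are dominated. Here the surviving (envelope) indices are i = 4, i = 3, i = 2, i = 1, i = 0.
Intersections between consecutive envelope lines give the roots: for adjacent envelope indices i < j the intersection is x = (a_i − a_j) / (j − i). Reading off the sorted break points: {-6, -5, 7, 8}.
Verification: at each break x_0, at least two indices attain the minimum of min_i(a_i + i · x_0).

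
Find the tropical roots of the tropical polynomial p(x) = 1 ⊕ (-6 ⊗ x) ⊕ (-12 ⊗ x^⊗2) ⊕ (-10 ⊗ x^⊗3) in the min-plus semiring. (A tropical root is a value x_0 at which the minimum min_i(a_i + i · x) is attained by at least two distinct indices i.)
Roots: {-2, 6, 7}

Each tropical root is a break point of the lower envelope of the lines y = a_i + i · x (there are 4 lines, with slopes 0, 1, ..., 3). Only the lines that attain the minimum somewhere contribute to roots; other lines are dominated. Here the surviving (envelope) indices are i = 3, i = 2, i = 1, i = 0.
Intersections between consecutive envelope lines give the roots: for adjacent envelope indices i < j the intersection is x = (a_i − a_j) / (j − i). Reading off the sorted break points: {-2, 6, 7}.
Verification: at each break x_0, at least two indices attain the minimum of min_i(a_i + i · x_0).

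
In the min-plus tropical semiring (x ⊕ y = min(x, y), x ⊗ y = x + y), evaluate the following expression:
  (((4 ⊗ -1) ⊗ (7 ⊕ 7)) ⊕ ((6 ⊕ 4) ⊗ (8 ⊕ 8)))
(((4 ⊗ -1) ⊗ (7 ⊕ 7)) ⊕ ((6 ⊕ 4) ⊗ (8 ⊕ 8))) = 10

Expand innermost to outermost. Recall ⊕ takes the minimum of its arguments and ⊗ takes their sum. Working out the expression (((4 ⊗ -1) ⊗ (7 ⊕ 7)) ⊕ ((6 ⊕ 4) ⊗ (8 ⊕ 8))) gives 10.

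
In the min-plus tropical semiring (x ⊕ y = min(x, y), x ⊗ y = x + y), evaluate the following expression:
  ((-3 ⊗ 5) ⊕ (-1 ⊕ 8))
((-3 ⊗ 5) ⊕ (-1 ⊕ 8)) = -1

Expand innermost to outermost. Recall ⊕ takes the minimum of its arguments and ⊗ takes their sum. Working out the expression ((-3 ⊗ 5) ⊕ (-1 ⊕ 8)) gives -1.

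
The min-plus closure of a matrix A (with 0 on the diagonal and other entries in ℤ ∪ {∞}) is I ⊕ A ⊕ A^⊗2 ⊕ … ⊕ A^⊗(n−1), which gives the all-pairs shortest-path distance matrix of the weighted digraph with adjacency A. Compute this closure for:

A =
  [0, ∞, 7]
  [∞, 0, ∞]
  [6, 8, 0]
Closure =
  [0, 15, 7]
  [∞, 0, ∞]
  [6, 8, 0]

This is the Floyd-Warshall all-pairs shortest-path computation. For each intermediate vertex k = 0, 1, …, 2, update dist[i][j] ← min(dist[i][j], dist[i][k] + dist[k][j]). The final matrix gives, for each (i, j), the minimum total weight of any directed path from i to j (possibly empty when i = j).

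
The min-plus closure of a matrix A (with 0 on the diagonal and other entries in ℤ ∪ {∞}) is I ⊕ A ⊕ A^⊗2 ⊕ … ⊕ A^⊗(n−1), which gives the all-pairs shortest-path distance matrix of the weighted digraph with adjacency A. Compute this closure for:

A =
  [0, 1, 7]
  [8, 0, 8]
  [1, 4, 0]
Closure =
  [0, 1, 7]
  [8, 0, 8]
  [1, 2, 0]

This is the Floyd-Warshall all-pairs shortest-path computation. For each intermediate vertex k = 0, 1, …, 2, update dist[i][j] ← min(dist[i][j], dist[i][k] + dist[k][j]). The final matrix gives, for each (i, j), the minimum total weight of any directed path from i to j (possibly empty when i = j).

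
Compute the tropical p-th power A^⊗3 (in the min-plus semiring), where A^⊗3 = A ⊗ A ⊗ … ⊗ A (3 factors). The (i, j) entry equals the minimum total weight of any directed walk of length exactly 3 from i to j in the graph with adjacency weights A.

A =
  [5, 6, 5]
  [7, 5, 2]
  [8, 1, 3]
A^⊗3 =
  [13, 9, 8]
  [10, 6, 5]
  [11, 4, 6]

Each entry (A^⊗3)_ij equals the minimum over all length-3 walks i = v_0 → v_1 → … → v_3 = j of Σ_t A[v_t][v_{t+1}]. For example, for (i, j) = (0, 2) we minimise over 9 possible intermediate vertex sequences; the minimum is 8, attained along the walk 0 → 2 → 1 → 2.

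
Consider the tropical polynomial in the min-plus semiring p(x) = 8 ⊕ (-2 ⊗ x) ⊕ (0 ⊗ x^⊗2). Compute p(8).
p(8) = 6

A tropical monomial a ⊗ x^⊗i evaluates to a + i · x. Evaluating each term at x = 8:
  Term 0 contributes 8 + 0 · 8 = 8
  Term 1 contributes -2 + 1 · 8 = 6
  Term 2 contributes 0 + 2 · 8 = 16
p(8) = ⊕ of these = min[8, 6, 16] = 6.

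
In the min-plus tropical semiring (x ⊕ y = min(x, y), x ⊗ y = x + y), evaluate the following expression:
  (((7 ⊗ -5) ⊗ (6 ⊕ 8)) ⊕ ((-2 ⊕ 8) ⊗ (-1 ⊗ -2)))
(((7 ⊗ -5) ⊗ (6 ⊕ 8)) ⊕ ((-2 ⊕ 8) ⊗ (-1 ⊗ -2))) = -5

Expand innermost to outermost. Recall ⊕ takes the minimum of its arguments and ⊗ takes their sum. Working out the expression (((7 ⊗ -5) ⊗ (6 ⊕ 8)) ⊕ ((-2 ⊕ 8) ⊗ (-1 ⊗ -2))) gives -5.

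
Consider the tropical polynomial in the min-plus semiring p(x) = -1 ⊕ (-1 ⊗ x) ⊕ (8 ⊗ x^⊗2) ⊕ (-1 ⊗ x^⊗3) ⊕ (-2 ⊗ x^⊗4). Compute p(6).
p(6) = -1

A tropical monomial a ⊗ x^⊗i evaluates to a + i · x. Evaluating each term at x = 6:
  Term 0 contributes -1 + 0 · 6 = -1
  Term 1 contributes -1 + 1 · 6 = 5
  Term 2 contributes 8 + 2 · 6 = 20
  Term 3 contributes -1 + 3 · 6 = 17
  Term 4 contributes -2 + 4 · 6 = 22
p(6) = ⊕ of these = min[-1, 5, 20, 17, 22] = -1.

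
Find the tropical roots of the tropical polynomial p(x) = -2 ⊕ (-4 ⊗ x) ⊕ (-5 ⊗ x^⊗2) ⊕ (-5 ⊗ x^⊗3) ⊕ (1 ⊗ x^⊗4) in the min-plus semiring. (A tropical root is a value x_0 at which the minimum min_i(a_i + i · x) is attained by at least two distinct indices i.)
Roots: {-6, 0, 1, 2}

Each tropical root is a break point of the lower envelope of the lines y = a_i + i · x (there are 5 lines, with slopes 0, 1, ..., 4). Only the lines that attain the minimum somewhere contribute to roots; other lines are dominated. Here the surviving (envelope) indices are i = 4, i = 3, i = 2, i = 1, i = 0.
Intersections between consecutive envelope lines give the roots: for adjacent envelope indices i < j the intersection is x = (a_i − a_j) / (j − i). Reading off the sorted break points: {-6, 0, 1, 2}.
Verification: at each break x_0, at least two indices attain the minimum of min_i(a_i + i · x_0).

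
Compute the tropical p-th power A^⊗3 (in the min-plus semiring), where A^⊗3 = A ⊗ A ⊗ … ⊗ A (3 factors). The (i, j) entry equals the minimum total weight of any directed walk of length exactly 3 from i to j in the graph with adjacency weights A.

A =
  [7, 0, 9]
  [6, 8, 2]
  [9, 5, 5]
A^⊗3 =
  [11, 6, 7]
  [12, 11, 8]
  [15, 11, 11]

Each entry (A^⊗3)_ij equals the minimum over all length-3 walks i = v_0 → v_1 → … → v_3 = j of Σ_t A[v_t][v_{t+1}]. For example, for (i, j) = (0, 2) we minimise over 9 possible intermediate vertex sequences; the minimum is 7, attained along the walk 0 → 1 → 2 → 2.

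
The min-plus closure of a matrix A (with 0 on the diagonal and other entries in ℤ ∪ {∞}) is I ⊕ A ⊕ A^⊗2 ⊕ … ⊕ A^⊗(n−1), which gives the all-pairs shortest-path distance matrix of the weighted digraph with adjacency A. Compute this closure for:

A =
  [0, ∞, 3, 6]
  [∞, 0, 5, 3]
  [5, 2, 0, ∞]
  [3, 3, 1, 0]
Closure =
  [0, 5, 3, 6]
  [6, 0, 4, 3]
  [5, 2, 0, 5]
  [3, 3, 1, 0]

This is the Floyd-Warshall all-pairs shortest-path computation. For each intermediate vertex k = 0, 1, …, 3, update dist[i][j] ← min(dist[i][j], dist[i][k] + dist[k][j]). The final matrix gives, for each (i, j), the minimum total weight of any directed path from i to j (possibly empty when i = j).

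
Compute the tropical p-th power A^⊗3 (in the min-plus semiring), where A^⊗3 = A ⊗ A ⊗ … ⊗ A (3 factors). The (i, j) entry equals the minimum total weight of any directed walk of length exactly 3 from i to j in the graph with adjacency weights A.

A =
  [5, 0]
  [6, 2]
A^⊗3 =
  [8, 4]
  [10, 6]

Each entry (A^⊗3)_ij equals the minimum over all length-3 walks i = v_0 → v_1 → … → v_3 = j of Σ_t A[v_t][v_{t+1}]. For example, for (i, j) = (0, 1) we minimise over 4 possible intermediate vertex sequences; the minimum is 4, attained along the walk 0 → 1 → 1 → 1.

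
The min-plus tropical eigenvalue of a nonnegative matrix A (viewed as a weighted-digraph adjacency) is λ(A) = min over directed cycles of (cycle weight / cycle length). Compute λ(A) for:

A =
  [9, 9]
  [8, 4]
λ(A) = 4

Enumerate directed cycles and compute their means (weight / length). Sample:
  cycle 0 → 0: weight = 9, length = 1, mean = 9/1 ≈ 9.000
  cycle 1 → 1: weight = 4, length = 1, mean = 4/1 ≈ 4.000
  cycle 0 → 1 → 0: weight = 17, length = 2, mean = 17/2 ≈ 8.500
  cycle 1 → 0 → 1: weight = 17, length = 2, mean = 17/2 ≈ 8.500
Minimum mean = 4.000, attained e.g. along the cycle 1 → 1 with weight 4 and length 1. So λ(A) = 4/1 = 4.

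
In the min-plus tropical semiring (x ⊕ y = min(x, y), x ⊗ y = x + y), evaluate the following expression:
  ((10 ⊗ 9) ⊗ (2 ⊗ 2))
((10 ⊗ 9) ⊗ (2 ⊗ 2)) = 23

Expand innermost to outermost. Recall ⊕ takes the minimum of its arguments and ⊗ takes their sum. Working out the expression ((10 ⊗ 9) ⊗ (2 ⊗ 2)) gives 23.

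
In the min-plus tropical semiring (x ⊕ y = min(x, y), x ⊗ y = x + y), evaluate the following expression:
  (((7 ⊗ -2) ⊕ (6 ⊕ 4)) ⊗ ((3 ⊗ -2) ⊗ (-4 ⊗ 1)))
(((7 ⊗ -2) ⊕ (6 ⊕ 4)) ⊗ ((3 ⊗ -2) ⊗ (-4 ⊗ 1))) = 2

Expand innermost to outermost. Recall ⊕ takes the minimum of its arguments and ⊗ takes their sum. Working out the expression (((7 ⊗ -2) ⊕ (6 ⊕ 4)) ⊗ ((3 ⊗ -2) ⊗ (-4 ⊗ 1))) gives 2.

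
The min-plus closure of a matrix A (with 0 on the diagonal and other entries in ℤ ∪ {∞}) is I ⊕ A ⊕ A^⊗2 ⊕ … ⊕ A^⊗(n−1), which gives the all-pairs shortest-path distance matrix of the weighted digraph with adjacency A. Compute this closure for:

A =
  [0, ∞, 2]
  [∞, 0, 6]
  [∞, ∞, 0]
Closure =
  [0, ∞, 2]
  [∞, 0, 6]
  [∞, ∞, 0]

This is the Floyd-Warshall all-pairs shortest-path computation. For each intermediate vertex k = 0, 1, …, 2, update dist[i][j] ← min(dist[i][j], dist[i][k] + dist[k][j]). The final matrix gives, for each (i, j), the minimum total weight of any directed path from i to j (possibly empty when i = j).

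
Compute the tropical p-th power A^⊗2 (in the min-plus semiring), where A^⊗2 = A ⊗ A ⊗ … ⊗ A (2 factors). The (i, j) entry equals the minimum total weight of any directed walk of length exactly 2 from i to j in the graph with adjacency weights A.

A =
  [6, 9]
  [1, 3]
A^⊗2 =
  [10, 12]
  [4, 6]

Each entry (A^⊗2)_ij equals the minimum over all length-2 walks i = v_0 → v_1 → … → v_2 = j of Σ_t A[v_t][v_{t+1}]. For example, for (i, j) = (0, 1) we minimise over 2 possible intermediate vertex sequences; the minimum is 12, attained along the walk 0 → 1 → 1.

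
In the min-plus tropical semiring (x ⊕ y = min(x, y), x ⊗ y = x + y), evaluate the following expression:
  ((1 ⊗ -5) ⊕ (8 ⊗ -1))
((1 ⊗ -5) ⊕ (8 ⊗ -1)) = -4

Expand innermost to outermost. Recall ⊕ takes the minimum of its arguments and ⊗ takes their sum. Working out the expression ((1 ⊗ -5) ⊕ (8 ⊗ -1)) gives -4.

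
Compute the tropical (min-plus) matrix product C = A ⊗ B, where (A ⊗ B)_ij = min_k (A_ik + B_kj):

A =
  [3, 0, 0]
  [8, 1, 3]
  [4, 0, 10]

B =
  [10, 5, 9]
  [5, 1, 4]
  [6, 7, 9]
A ⊗ B =
  [5, 1, 4]
  [6, 2, 5]
  [5, 1, 4]

Apply the min-plus product entry-by-entry:
  C[0][0] = min over k of (A[0][0] + B[0][0] = 3 + 10 = 13, A[0][1] + B[1][0] = 0 + 5 = 5, A[0][2] + B[2][0] = 0 + 6 = 6) = 5 (attained at k = 1)
  C[0][1] = min over k of (A[0][0] + B[0][1] = 3 + 5 = 8, A[0][1] + B[1][1] = 0 + 1 = 1, A[0][2] + B[2][1] = 0 + 7 = 7) = 1 (attained at k = 1)
  C[0][2] = min over k of (A[0][0] + B[0][2] = 3 + 9 = 12, A[0][1] + B[1][2] = 0 + 4 = 4, A[0][2] + B[2][2] = 0 + 9 = 9) = 4 (attained at k = 1)
  C[1][0] = min over k of (A[1][0] + B[0][0] = 8 + 10 = 18, A[1][1] + B[1][0] = 1 + 5 = 6, A[1][2] + B[2][0] = 3 + 6 = 9) = 6 (attained at k = 1)
  C[1][1] = min over k of (A[1][0] + B[0][1] = 8 + 5 = 13, A[1][1] + B[1][1] = 1 + 1 = 2, A[1][2] + B[2][1] = 3 + 7 = 10) = 2 (attained at k = 1)
  C[1][2] = min over k of (A[1][0] + B[0][2] = 8 + 9 = 17, A[1][1] + B[1][2] = 1 + 4 = 5, A[1][2] + B[2][2] = 3 + 9 = 12) = 5 (attained at k = 1)
  C[2][0] = min over k of (A[2][0] + B[0][0] = 4 + 10 = 14, A[2][1] + B[1][0] = 0 + 5 = 5, A[2][2] + B[2][0] = 10 + 6 = 16) = 5 (attained at k = 1)
  C[2][1] = min over k of (A[2][0] + B[0][1] = 4 + 5 = 9, A[2][1] + B[1][1] = 0 + 1 = 1, A[2][2] + B[2][1] = 10 + 7 = 17) = 1 (attained at k = 1)
  C[2][2] = min over k of (A[2][0] + B[0][2] = 4 + 9 = 13, A[2][1] + B[1][2] = 0 + 4 = 4, A[2][2] + B[2][2] = 10 + 9 = 19) = 4 (attained at k = 1)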